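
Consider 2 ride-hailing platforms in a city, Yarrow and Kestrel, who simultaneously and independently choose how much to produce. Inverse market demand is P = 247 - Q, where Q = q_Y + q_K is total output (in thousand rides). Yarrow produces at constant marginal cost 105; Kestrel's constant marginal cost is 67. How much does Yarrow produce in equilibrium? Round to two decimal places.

34.67

Yarrow's profit: π_Y = (247 - Q)q_Y - (105q_Y). Setting ∂π_Y/∂q_Y = 0: 142 - 2q_Y - (q_K) = 0.
Kestrel's profit: π_K = (247 - Q)q_K - (67q_K). Setting ∂π_K/∂q_K = 0: 180 - 2q_K - (q_Y) = 0.
So q_Y = (142 - q_K)/2 and q_K = (180 - q_Y)/2.
Solving the pair: q_Y = 104/3, q_K = 218/3.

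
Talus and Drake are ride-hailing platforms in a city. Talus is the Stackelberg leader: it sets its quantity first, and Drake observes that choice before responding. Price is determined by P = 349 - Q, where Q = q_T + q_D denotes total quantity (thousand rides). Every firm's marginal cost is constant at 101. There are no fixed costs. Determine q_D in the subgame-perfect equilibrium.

The follower Drake best-responds to any q_T: π_D = (349 - Q)q_D - 101q_D.
Setting the follower's marginal profit to zero, 248 - q_T - 2q_D = 0, i.e. q_D = (248 - q_T)/2.
Talus substitutes q_D(q_T) into its own profit: π_T = q_T(349 - q_T - (248 - q_T)/2) - 101q_T = (225 - (1/2)q_T)q_T - 101q_T.
Leader FOC: 124 - q_T = 0, so q_T = 124.
Then q_D = (248 - 124)/2 = 62.

62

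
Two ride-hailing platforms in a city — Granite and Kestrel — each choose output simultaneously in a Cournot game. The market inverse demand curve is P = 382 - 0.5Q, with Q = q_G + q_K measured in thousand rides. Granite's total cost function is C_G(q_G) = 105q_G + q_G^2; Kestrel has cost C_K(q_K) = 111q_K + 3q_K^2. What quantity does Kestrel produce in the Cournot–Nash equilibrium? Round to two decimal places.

32.51

Granite's profit: π_G = (382 - 0.5Q)q_G - (105q_G + q_G²). Setting ∂π_G/∂q_G = 0: 277 - 3q_G - (1/2)(q_K) = 0.
Kestrel's first-order condition: 271 - 7q_K - (1/2)(q_G) = 0.
Rearranging gives the reaction functions q_G = (277 - (1/2)q_K)/3 and q_K = (271 - (1/2)q_G)/7.
Substituting one into the other gives q_G = 86.9157 and q_K = 32.5060.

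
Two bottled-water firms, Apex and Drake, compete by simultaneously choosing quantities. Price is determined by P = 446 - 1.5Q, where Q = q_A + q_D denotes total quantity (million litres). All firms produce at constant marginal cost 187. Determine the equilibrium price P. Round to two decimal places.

A representative firm's profit is π_i = q_i(446 - 1.5Q) - 187q_i.
Setting ∂π_i/∂q_i = 0 with rivals' quantities fixed: 259 - 3q_i - (3/2)q_j = 0.
With identical firms every q_j equals q_i, so q_j = q_i and 259 = (9/2)q_i, giving q_i = 518/9.
Total output Q = 1036/9, so price P = 446 - (3/2)·(1036/9) = 820/3.

273.33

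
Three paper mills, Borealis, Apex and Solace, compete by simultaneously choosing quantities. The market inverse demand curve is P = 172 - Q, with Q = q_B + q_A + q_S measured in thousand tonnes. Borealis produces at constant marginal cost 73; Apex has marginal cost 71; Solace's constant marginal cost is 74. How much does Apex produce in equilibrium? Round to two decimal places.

Borealis's profit: π_B = (172 - Q)q_B - (73q_B). Setting ∂π_B/∂q_B = 0: 99 - 2q_B - (q_A + q_S) = 0.
Apex's first-order condition: 101 - 2q_A - (q_B + q_S) = 0.
Solace's profit: π_S = (172 - Q)q_S - (74q_S). Setting ∂π_S/∂q_S = 0: 98 - 2q_S - (q_B + q_A) = 0.
Adding the 3 conditions: 298 − 2Q − 2Q = 0, i.e. Q = 149/2.
Back-substituting: q_B = (99 − 149/2) = 49/2, q_A = (101 − 149/2) = 53/2, q_S = (98 − 149/2) = 47/2.

26.50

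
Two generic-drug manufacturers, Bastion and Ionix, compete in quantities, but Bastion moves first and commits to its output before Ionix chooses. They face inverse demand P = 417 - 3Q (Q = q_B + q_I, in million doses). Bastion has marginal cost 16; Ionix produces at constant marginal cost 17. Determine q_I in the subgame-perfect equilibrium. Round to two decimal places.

33.17

Solve by backward induction. Given q_B, the follower Ionix maximises π_I = (417 - 3q_B - 3q_I)q_I - 17q_I.
Setting the follower's marginal profit to zero, 400 - 3q_B - 6q_I = 0, i.e. q_I = (400 - 3q_B)/6.
The leader anticipates this reaction. Substituting into P = 417 - 3Q gives P = 217 - (3/2)q_B, so π_B = (217 - (3/2)q_B)q_B - 16q_B.
The leader's first-order condition 201 - 3q_B = 0 yields q_B = 67.
Then q_I = (400 - 3·67)/6 = 199/6.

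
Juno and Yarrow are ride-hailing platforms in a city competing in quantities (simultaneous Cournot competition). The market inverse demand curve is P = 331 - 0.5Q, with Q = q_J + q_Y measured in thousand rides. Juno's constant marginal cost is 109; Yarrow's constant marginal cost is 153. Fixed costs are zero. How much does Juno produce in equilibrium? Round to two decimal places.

177.33

Juno's profit: π_J = (331 - 0.5Q)q_J - (109q_J). Setting ∂π_J/∂q_J = 0: 222 - q_J - (1/2)(q_Y) = 0.
Yarrow's profit: π_Y = (331 - 0.5Q)q_Y - (153q_Y). Setting ∂π_Y/∂q_Y = 0: 178 - q_Y - (1/2)(q_J) = 0.
Best responses: q_J = (222 - (1/2)q_Y), q_Y = (178 - (1/2)q_J).
Substituting one into the other gives q_J = 532/3 and q_Y = 268/3.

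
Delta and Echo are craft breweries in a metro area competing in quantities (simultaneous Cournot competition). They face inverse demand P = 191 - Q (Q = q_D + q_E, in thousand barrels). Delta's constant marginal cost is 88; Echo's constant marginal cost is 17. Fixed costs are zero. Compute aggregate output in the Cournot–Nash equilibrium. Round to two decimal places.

Delta's profit: π_D = (191 - Q)q_D - (88q_D). Setting ∂π_D/∂q_D = 0: 103 - 2q_D - (q_E) = 0.
Echo's profit: π_E = (191 - Q)q_E - (17q_E). Setting ∂π_E/∂q_E = 0: 174 - 2q_E - (q_D) = 0.
So q_D = (103 - q_E)/2 and q_E = (174 - q_D)/2.
Substituting one into the other gives q_D = 32/3 and q_E = 245/3.
Total output Q = 32/3 + 245/3 = 277/3.

92.33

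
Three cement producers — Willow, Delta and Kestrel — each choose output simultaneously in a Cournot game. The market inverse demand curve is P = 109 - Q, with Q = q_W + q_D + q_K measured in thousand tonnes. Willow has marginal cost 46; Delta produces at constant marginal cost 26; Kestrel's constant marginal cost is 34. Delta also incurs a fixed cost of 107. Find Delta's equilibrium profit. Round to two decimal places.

663.06

Willow's profit: π_W = (109 - Q)q_W - (46q_W). Setting ∂π_W/∂q_W = 0: 63 - 2q_W - (q_D + q_K) = 0.
Delta's profit: π_D = (109 - Q)q_D - (26q_D). Setting ∂π_D/∂q_D = 0: 83 - 2q_D - (q_W + q_K) = 0.
Kestrel's first-order condition: 75 - 2q_K - (q_W + q_D) = 0.
Adding the 3 first-order conditions: 221 − 4Q = 0, so Q = 221/4.
Back-substituting: q_W = (63 − 221/4) = 31/4, q_D = (83 − 221/4) = 111/4, q_K = (75 − 221/4) = 79/4.
Price P = 109 - 221/4 = 215/4.
Delta's profit: (215/4 - 26)·(111/4) - 107 = 663.0625.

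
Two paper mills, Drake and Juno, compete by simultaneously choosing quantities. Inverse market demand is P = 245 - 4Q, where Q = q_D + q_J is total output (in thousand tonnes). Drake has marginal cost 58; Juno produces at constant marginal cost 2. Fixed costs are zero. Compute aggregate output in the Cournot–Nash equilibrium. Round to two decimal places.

Drake's profit: π_D = (245 - 4Q)q_D - (58q_D). Setting ∂π_D/∂q_D = 0: 187 - 8q_D - 4(q_J) = 0.
Juno's first-order condition: 243 - 8q_J - 4(q_D) = 0.
Rearranging gives the reaction functions q_D = (187 - 4q_J)/8 and q_J = (243 - 4q_D)/8.
Solving the pair: q_D = 131/12, q_J = 299/12.
Total output Q = 131/12 + 299/12 = 215/6.

35.83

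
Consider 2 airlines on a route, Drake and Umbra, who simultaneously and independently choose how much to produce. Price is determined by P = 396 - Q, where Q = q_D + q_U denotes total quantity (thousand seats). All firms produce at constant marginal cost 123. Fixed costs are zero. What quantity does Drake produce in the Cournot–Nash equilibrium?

Each firm earns π_i = (396 - Q)q_i - 123q_i.
Setting ∂π_i/∂q_i = 0 with rivals' quantities fixed: 273 - 2q_i - q_j = 0.
By symmetry each firm produces the same amount; substituting q_j = q_i yields q_i = 273/3 = 91.

91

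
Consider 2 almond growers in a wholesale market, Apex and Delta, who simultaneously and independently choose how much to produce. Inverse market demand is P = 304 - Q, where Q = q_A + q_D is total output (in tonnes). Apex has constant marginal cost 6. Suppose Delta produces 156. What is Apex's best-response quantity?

71

With the rival's output fixed at 156, Apex's profit is π_A = (304 - 156 - q_A)q_A - (6q_A) = (148 - q_A)q_A - (6q_A).
∂π_A/∂q_A = 142 - 2q_A = 0, so q_A = 71.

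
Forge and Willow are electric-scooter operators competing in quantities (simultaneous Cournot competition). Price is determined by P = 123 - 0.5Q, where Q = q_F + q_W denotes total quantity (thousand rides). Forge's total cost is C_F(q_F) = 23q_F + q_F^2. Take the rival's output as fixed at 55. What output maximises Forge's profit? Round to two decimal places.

With the rival's output fixed at 55, Forge's profit is π_F = (123 - (1/2)·55 - (1/2)q_F)q_F - (23q_F + q_F²) = (191/2 - (1/2)q_F)q_F - (23q_F + q_F²).
∂π_F/∂q_F = 145/2 - 3q_F = 0, so q_F = 145/6.

24.17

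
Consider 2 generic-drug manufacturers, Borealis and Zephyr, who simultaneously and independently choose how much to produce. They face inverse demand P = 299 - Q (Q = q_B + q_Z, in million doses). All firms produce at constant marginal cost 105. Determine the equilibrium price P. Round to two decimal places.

169.67

Each firm earns π_i = (299 - Q)q_i - 105q_i.
Setting ∂π_i/∂q_i = 0 with rivals' quantities fixed: 194 - 2q_i - q_j = 0.
With identical firms every q_j equals q_i, so q_j = q_i and 194 = 3q_i, giving q_i = 194/3.
Total output Q = 388/3, so price P = 299 - 388/3 = 509/3.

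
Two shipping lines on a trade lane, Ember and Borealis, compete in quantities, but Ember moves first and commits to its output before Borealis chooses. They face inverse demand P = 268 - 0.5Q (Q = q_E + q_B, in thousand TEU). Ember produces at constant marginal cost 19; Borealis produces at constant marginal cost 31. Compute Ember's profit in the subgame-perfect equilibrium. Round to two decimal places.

Solve by backward induction. Given q_E, the follower Borealis maximises π_B = (268 - (1/2)q_E - (1/2)q_B)q_B - 31q_B.
Follower FOC: 237 - (1/2)q_E - q_B = 0, so q_B(q_E) = (237 - (1/2)q_E).
The leader anticipates this reaction. Substituting into P = 268 - 0.5Q gives P = 299/2 - (1/4)q_E, so π_E = (299/2 - (1/4)q_E)q_E - 19q_E.
The leader's first-order condition 261/2 - (1/2)q_E = 0 yields q_E = 261.
Then q_B = (237 - (1/2)·261) = 213/2.
Price P = 268 - (1/2)·(735/2) = 337/4.
Ember's profit: (337/4 - 19)·261 = 17030.2500.

17030.25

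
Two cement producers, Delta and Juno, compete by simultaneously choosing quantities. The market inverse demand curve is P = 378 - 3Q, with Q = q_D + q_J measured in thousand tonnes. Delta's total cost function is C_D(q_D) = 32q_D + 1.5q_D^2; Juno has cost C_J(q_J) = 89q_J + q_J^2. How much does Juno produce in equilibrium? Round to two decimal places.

24.81

Delta's profit: π_D = (378 - 3Q)q_D - (32q_D + (3/2)q_D²). Setting ∂π_D/∂q_D = 0: 346 - 9q_D - 3(q_J) = 0.
Juno's profit: π_J = (378 - 3Q)q_J - (89q_J + q_J²). Setting ∂π_J/∂q_J = 0: 289 - 8q_J - 3(q_D) = 0.
Rearranging gives the reaction functions q_D = (346 - 3q_J)/9 and q_J = (289 - 3q_D)/8.
Solving the pair: q_D = 1901/63, q_J = 521/21.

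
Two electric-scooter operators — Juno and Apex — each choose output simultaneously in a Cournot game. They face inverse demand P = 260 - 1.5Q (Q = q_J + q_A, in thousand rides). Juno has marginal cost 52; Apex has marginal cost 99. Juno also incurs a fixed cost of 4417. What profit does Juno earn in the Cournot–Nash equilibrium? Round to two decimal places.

399.67

Juno's profit: π_J = (260 - 1.5Q)q_J - (52q_J). Setting ∂π_J/∂q_J = 0: 208 - 3q_J - (3/2)(q_A) = 0.
Apex's profit: π_A = (260 - 1.5Q)q_A - (99q_A). Setting ∂π_A/∂q_A = 0: 161 - 3q_A - (3/2)(q_J) = 0.
Rearranging gives the reaction functions q_J = (208 - (3/2)q_A)/3 and q_A = (161 - (3/2)q_J)/3.
Solving the pair: q_J = 170/3, q_A = 76/3.
Price P = 260 - (3/2)·82 = 137.
Juno's profit: (137 - 52)·(170/3) - 4417 = 1199/3.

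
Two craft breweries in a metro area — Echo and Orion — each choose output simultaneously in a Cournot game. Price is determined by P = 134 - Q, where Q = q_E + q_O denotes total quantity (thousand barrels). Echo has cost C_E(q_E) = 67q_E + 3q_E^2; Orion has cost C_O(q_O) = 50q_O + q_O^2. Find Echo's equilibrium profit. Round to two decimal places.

140.92

Echo's profit: π_E = (134 - Q)q_E - (67q_E + 3q_E²). Setting ∂π_E/∂q_E = 0: 67 - 8q_E - (q_O) = 0.
Orion's first-order condition: 84 - 4q_O - (q_E) = 0.
Best responses: q_E = (67 - q_O)/8, q_O = (84 - q_E)/4.
Substituting one into the other gives q_E = 184/31 and q_O = 605/31.
Price P = 134 - 789/31 = 108.5484.
Echo's profit: 108.5484·(184/31) - 67·(184/31) - 3(184/31)² = 140.9199.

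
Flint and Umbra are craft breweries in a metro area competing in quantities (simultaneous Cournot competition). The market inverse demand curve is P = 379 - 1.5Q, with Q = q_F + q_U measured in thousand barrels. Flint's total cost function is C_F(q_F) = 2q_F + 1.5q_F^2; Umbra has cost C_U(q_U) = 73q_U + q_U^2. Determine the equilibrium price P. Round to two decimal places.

233.24

Flint's profit: π_F = (379 - 1.5Q)q_F - (2q_F + (3/2)q_F²). Setting ∂π_F/∂q_F = 0: 377 - 6q_F - (3/2)(q_U) = 0.
Umbra's profit: π_U = (379 - 1.5Q)q_U - (73q_U + q_U²). Setting ∂π_U/∂q_U = 0: 306 - 5q_U - (3/2)(q_F) = 0.
So q_F = (377 - (3/2)q_U)/6 and q_U = (306 - (3/2)q_F)/5.
Solving the pair: q_F = 51.3874, q_U = 1694/37.
Total output Q = 97.1712, so price P = 379 - (3/2)·97.1712 = 233.2432.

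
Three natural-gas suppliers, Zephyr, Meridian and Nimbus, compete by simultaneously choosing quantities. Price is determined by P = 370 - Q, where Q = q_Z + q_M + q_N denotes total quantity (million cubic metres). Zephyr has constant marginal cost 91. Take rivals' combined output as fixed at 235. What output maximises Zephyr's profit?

22

With rivals' combined output fixed at 235, Zephyr's profit is π_Z = (370 - 235 - q_Z)q_Z - (91q_Z) = (135 - q_Z)q_Z - (91q_Z).
∂π_Z/∂q_Z = 44 - 2q_Z = 0, so q_Z = 22.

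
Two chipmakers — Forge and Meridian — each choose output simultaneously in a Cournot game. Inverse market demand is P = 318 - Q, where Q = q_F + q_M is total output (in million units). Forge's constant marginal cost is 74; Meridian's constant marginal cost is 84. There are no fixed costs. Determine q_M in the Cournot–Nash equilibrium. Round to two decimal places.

74.67

Forge's profit: π_F = (318 - Q)q_F - (74q_F). Setting ∂π_F/∂q_F = 0: 244 - 2q_F - (q_M) = 0.
Meridian's profit: π_M = (318 - Q)q_M - (84q_M). Setting ∂π_M/∂q_M = 0: 234 - 2q_M - (q_F) = 0.
Rearranging gives the reaction functions q_F = (244 - q_M)/2 and q_M = (234 - q_F)/2.
Substituting one into the other gives q_F = 254/3 and q_M = 224/3.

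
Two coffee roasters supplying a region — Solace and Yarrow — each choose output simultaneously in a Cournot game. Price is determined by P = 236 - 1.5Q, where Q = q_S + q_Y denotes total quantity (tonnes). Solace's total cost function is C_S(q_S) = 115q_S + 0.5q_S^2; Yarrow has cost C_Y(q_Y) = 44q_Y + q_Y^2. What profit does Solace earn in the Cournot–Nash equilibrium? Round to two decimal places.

637.90

Solace's profit: π_S = (236 - 1.5Q)q_S - (115q_S + (1/2)q_S²). Setting ∂π_S/∂q_S = 0: 121 - 4q_S - (3/2)(q_Y) = 0.
Yarrow's first-order condition: 192 - 5q_Y - (3/2)(q_S) = 0.
Rearranging gives the reaction functions q_S = (121 - (3/2)q_Y)/4 and q_Y = (192 - (3/2)q_S)/5.
Substituting one into the other gives q_S = 1268/71 and q_Y = 33.0423.
Price P = 236 - (3/2)·50.9014 = 159.6479.
Solace's profit: 159.6479·(1268/71) - 115·(1268/71) - (1/2)(1268/71)² = 637.8988.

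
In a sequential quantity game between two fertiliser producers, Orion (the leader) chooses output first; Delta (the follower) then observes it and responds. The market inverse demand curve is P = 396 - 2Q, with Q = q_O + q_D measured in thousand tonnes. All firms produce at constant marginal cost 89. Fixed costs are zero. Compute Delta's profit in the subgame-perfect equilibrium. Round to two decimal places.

Solve by backward induction. Given q_O, the follower Delta maximises π_D = (396 - 2q_O - 2q_D)q_D - 89q_D.
∂π_D/∂q_D = 307 - 2q_O - 4q_D = 0 gives the reaction function q_D = (307 - 2q_O)/4.
Orion substitutes q_D(q_O) into its own profit: π_O = q_O(396 - 2q_O - (307 - 2q_O)/2) - 89q_O = (485/2 - q_O)q_O - 89q_O.
Maximising: ∂π_O/∂q_O = 307/2 - 2q_O = 0, giving q_O = 307/4.
Then q_D = (307 - 2·(307/4))/4 = 307/8.
Price P = 396 - 2·(921/8) = 663/4.
Delta's profit: (663/4 - 89)·(307/8) = 2945.2813.

2945.28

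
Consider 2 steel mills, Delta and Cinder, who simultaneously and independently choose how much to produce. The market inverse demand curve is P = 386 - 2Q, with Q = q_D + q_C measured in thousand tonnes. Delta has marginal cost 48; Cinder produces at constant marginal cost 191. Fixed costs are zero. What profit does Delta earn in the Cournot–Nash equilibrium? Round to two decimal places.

Delta's profit: π_D = (386 - 2Q)q_D - (48q_D). Setting ∂π_D/∂q_D = 0: 338 - 4q_D - 2(q_C) = 0.
Cinder's profit: π_C = (386 - 2Q)q_C - (191q_C). Setting ∂π_C/∂q_C = 0: 195 - 4q_C - 2(q_D) = 0.
Rearranging gives the reaction functions q_D = (338 - 2q_C)/4 and q_C = (195 - 2q_D)/4.
Substituting one into the other gives q_D = 481/6 and q_C = 26/3.
Price P = 386 - 2·(533/6) = 625/3.
Delta's profit: (625/3 - 48)·(481/6) = 12853.3889.

12853.39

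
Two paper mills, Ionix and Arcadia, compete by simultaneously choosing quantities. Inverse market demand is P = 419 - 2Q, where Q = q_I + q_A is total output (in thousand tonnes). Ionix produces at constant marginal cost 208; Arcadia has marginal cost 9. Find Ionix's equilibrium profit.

8

Ionix's profit: π_I = (419 - 2Q)q_I - (208q_I). Setting ∂π_I/∂q_I = 0: 211 - 4q_I - 2(q_A) = 0.
Arcadia's profit: π_A = (419 - 2Q)q_A - (9q_A). Setting ∂π_A/∂q_A = 0: 410 - 4q_A - 2(q_I) = 0.
So q_I = (211 - 2q_A)/4 and q_A = (410 - 2q_I)/4.
Substituting one into the other gives q_I = 2 and q_A = 203/2.
Price P = 419 - 2·(207/2) = 212.
Ionix's profit: (212 - 208)·2 = 8.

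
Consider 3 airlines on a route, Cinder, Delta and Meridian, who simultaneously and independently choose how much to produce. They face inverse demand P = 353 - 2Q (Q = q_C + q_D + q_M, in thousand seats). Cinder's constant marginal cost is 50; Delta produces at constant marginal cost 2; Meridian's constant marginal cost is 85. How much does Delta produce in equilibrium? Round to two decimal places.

60.25

Cinder's profit: π_C = (353 - 2Q)q_C - (50q_C). Setting ∂π_C/∂q_C = 0: 303 - 4q_C - 2(q_D + q_M) = 0.
Delta's profit: π_D = (353 - 2Q)q_D - (2q_D). Setting ∂π_D/∂q_D = 0: 351 - 4q_D - 2(q_C + q_M) = 0.
Meridian's profit: π_M = (353 - 2Q)q_M - (85q_M). Setting ∂π_M/∂q_M = 0: 268 - 4q_M - 2(q_C + q_D) = 0.
Adding the 3 conditions: 922 − 4Q − 4Q = 0, i.e. Q = 461/4.
Back-substituting: q_C = (303 − 461/2)/2 = 145/4, q_D = (351 − 461/2)/2 = 241/4, q_M = (268 − 461/2)/2 = 75/4.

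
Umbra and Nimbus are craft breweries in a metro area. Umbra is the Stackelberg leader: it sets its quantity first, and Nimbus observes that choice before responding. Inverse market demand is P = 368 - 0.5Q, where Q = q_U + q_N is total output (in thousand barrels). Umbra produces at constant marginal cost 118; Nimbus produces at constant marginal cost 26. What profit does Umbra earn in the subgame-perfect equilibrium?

6241

Solve by backward induction. Given q_U, the follower Nimbus maximises π_N = (368 - (1/2)q_U - (1/2)q_N)q_N - 26q_N.
Setting the follower's marginal profit to zero, 342 - (1/2)q_U - q_N = 0, i.e. q_N = (342 - (1/2)q_U).
The leader anticipates this reaction. Substituting into P = 368 - 0.5Q gives P = 197 - (1/4)q_U, so π_U = (197 - (1/4)q_U)q_U - 118q_U.
Maximising: ∂π_U/∂q_U = 79 - (1/2)q_U = 0, giving q_U = 158.
Then q_N = (342 - (1/2)·158) = 263.
Price P = 368 - (1/2)·421 = 315/2.
Umbra's profit: (315/2 - 118)·158 = 6241.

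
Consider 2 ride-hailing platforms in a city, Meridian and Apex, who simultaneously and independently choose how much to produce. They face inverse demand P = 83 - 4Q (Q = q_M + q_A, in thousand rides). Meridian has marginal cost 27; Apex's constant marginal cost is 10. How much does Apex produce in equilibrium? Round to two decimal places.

Meridian's profit: π_M = (83 - 4Q)q_M - (27q_M). Setting ∂π_M/∂q_M = 0: 56 - 8q_M - 4(q_A) = 0.
Apex's first-order condition: 73 - 8q_A - 4(q_M) = 0.
Best responses: q_M = (56 - 4q_A)/8, q_A = (73 - 4q_M)/8.
Solving the pair: q_M = 13/4, q_A = 15/2.

7.50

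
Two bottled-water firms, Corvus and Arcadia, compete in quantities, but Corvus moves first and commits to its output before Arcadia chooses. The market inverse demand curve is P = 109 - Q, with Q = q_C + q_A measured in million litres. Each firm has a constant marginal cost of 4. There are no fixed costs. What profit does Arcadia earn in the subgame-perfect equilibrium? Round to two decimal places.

The follower Arcadia best-responds to any q_C: π_A = (109 - Q)q_A - 4q_A.
Setting the follower's marginal profit to zero, 105 - q_C - 2q_A = 0, i.e. q_A = (105 - q_C)/2.
Corvus substitutes q_A(q_C) into its own profit: π_C = q_C(109 - q_C - (105 - q_C)/2) - 4q_C = (113/2 - (1/2)q_C)q_C - 4q_C.
Maximising: ∂π_C/∂q_C = 105/2 - q_C = 0, giving q_C = 105/2.
Then q_A = (105 - 105/2)/2 = 105/4.
Price P = 109 - 315/4 = 121/4.
Arcadia's profit: (121/4 - 4)·(105/4) = 689.0625.

689.06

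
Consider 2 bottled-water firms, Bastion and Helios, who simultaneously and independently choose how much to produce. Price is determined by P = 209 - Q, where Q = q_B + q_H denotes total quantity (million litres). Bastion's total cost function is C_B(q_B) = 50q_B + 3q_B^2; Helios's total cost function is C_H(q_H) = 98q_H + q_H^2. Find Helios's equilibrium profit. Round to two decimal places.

1106.02

Bastion's profit: π_B = (209 - Q)q_B - (50q_B + 3q_B²). Setting ∂π_B/∂q_B = 0: 159 - 8q_B - (q_H) = 0.
Helios's first-order condition: 111 - 4q_H - (q_B) = 0.
So q_B = (159 - q_H)/8 and q_H = (111 - q_B)/4.
Substituting one into the other gives q_B = 525/31 and q_H = 729/31.
Price P = 209 - 1254/31 = 168.5484.
Helios's profit: 168.5484·(729/31) - 98·(729/31) - (729/31)² = 1106.0166.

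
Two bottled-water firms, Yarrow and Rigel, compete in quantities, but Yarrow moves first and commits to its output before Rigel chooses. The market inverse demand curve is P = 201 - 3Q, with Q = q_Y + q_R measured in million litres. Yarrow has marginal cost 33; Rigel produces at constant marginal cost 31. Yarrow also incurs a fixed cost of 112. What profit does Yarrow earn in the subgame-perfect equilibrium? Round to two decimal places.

The follower Rigel best-responds to any q_Y: π_R = (201 - 3Q)q_R - 31q_R.
∂π_R/∂q_R = 170 - 3q_Y - 6q_R = 0 gives the reaction function q_R = (170 - 3q_Y)/6.
The leader anticipates this reaction. Substituting into P = 201 - 3Q gives P = 116 - (3/2)q_Y, so π_Y = (116 - (3/2)q_Y)q_Y - 33q_Y.
The leader's first-order condition 83 - 3q_Y = 0 yields q_Y = 83/3.
Then q_R = (170 - 3·(83/3))/6 = 29/2.
Price P = 201 - 3·(253/6) = 149/2.
Yarrow's profit: (149/2 - 33)·(83/3) - 112 = 1036.1667.

1036.17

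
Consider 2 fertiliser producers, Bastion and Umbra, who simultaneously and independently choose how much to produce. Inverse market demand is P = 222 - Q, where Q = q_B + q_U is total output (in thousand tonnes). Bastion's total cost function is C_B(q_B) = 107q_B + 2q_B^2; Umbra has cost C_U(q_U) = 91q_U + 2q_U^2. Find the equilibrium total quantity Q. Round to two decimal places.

35.14

Bastion's profit: π_B = (222 - Q)q_B - (107q_B + 2q_B²). Setting ∂π_B/∂q_B = 0: 115 - 6q_B - (q_U) = 0.
Umbra's first-order condition: 131 - 6q_U - (q_B) = 0.
Rearranging gives the reaction functions q_B = (115 - q_U)/6 and q_U = (131 - q_B)/6.
Solving the pair: q_B = 559/35, q_U = 671/35.
Total output Q = 559/35 + 671/35 = 246/7.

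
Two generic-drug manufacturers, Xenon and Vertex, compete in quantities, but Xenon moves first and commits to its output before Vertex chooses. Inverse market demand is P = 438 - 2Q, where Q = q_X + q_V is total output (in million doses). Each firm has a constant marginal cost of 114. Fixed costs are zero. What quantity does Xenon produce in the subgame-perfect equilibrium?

The follower Vertex best-responds to any q_X: π_V = (438 - 2Q)q_V - 114q_V.
∂π_V/∂q_V = 324 - 2q_X - 4q_V = 0 gives the reaction function q_V = (324 - 2q_X)/4.
Xenon substitutes q_V(q_X) into its own profit: π_X = q_X(438 - 2q_X - (324 - 2q_X)/2) - 114q_X = (276 - q_X)q_X - 114q_X.
The leader's first-order condition 162 - 2q_X = 0 yields q_X = 81.
Then q_V = (324 - 2·81)/4 = 81/2.

81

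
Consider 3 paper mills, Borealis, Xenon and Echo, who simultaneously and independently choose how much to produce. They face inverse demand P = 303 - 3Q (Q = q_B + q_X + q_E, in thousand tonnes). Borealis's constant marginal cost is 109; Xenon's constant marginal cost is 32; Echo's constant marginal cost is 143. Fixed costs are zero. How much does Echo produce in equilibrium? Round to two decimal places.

Borealis's profit: π_B = (303 - 3Q)q_B - (109q_B). Setting ∂π_B/∂q_B = 0: 194 - 6q_B - 3(q_X + q_E) = 0.
Xenon's profit: π_X = (303 - 3Q)q_X - (32q_X). Setting ∂π_X/∂q_X = 0: 271 - 6q_X - 3(q_B + q_E) = 0.
Echo's first-order condition: 160 - 6q_E - 3(q_B + q_X) = 0.
Adding the 3 conditions: 625 − 6Q − 6Q = 0, i.e. Q = 625/12.
Back-substituting: q_B = (194 − 625/4)/3 = 151/12, q_X = (271 − 625/4)/3 = 153/4, q_E = (160 − 625/4)/3 = 5/4.

1.25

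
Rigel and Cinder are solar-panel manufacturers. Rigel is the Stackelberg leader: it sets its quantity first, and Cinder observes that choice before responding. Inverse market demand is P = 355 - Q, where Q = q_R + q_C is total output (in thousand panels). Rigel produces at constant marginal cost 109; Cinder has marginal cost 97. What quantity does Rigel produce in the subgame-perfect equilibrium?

117

Solve by backward induction. Given q_R, the follower Cinder maximises π_C = (355 - q_R - q_C)q_C - 97q_C.
Setting the follower's marginal profit to zero, 258 - q_R - 2q_C = 0, i.e. q_C = (258 - q_R)/2.
The leader anticipates this reaction. Substituting into P = 355 - Q gives P = 226 - (1/2)q_R, so π_R = (226 - (1/2)q_R)q_R - 109q_R.
Leader FOC: 117 - q_R = 0, so q_R = 117.
Then q_C = (258 - 117)/2 = 141/2.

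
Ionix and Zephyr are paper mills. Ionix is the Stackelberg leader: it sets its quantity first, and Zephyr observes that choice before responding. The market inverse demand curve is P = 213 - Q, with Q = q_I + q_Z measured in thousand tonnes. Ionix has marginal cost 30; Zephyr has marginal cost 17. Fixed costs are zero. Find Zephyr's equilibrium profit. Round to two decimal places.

3080.25

Solve by backward induction. Given q_I, the follower Zephyr maximises π_Z = (213 - q_I - q_Z)q_Z - 17q_Z.
Setting the follower's marginal profit to zero, 196 - q_I - 2q_Z = 0, i.e. q_Z = (196 - q_I)/2.
Ionix substitutes q_Z(q_I) into its own profit: π_I = q_I(213 - q_I - (196 - q_I)/2) - 30q_I = (115 - (1/2)q_I)q_I - 30q_I.
Maximising: ∂π_I/∂q_I = 85 - q_I = 0, giving q_I = 85.
Then q_Z = (196 - 85)/2 = 111/2.
Price P = 213 - 281/2 = 145/2.
Zephyr's profit: (145/2 - 17)·(111/2) = 3080.2500.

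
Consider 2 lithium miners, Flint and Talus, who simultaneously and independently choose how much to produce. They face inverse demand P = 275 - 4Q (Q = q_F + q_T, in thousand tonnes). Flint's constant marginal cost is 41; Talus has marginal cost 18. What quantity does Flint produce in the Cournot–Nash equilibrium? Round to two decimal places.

17.58

Flint's profit: π_F = (275 - 4Q)q_F - (41q_F). Setting ∂π_F/∂q_F = 0: 234 - 8q_F - 4(q_T) = 0.
Talus's first-order condition: 257 - 8q_T - 4(q_F) = 0.
So q_F = (234 - 4q_T)/8 and q_T = (257 - 4q_F)/8.
Solving the pair: q_F = 211/12, q_T = 70/3.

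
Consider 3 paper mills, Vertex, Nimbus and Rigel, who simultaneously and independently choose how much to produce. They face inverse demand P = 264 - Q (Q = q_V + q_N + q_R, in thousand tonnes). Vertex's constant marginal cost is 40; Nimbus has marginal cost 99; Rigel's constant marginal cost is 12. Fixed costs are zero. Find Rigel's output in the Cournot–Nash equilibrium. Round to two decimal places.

Vertex's profit: π_V = (264 - Q)q_V - (40q_V). Setting ∂π_V/∂q_V = 0: 224 - 2q_V - (q_N + q_R) = 0.
Nimbus's first-order condition: 165 - 2q_N - (q_V + q_R) = 0.
Rigel's first-order condition: 252 - 2q_R - (q_V + q_N) = 0.
Adding the 3 conditions: 641 − 2Q − 2Q = 0, i.e. Q = 641/4.
Back-substituting: q_V = (224 − 641/4) = 255/4, q_N = (165 − 641/4) = 19/4, q_R = (252 − 641/4) = 367/4.

91.75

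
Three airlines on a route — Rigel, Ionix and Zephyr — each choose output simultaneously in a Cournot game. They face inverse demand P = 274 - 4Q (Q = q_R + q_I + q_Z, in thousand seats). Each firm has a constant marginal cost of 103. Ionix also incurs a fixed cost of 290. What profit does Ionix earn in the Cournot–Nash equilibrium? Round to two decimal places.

Each firm earns π_i = (274 - 4Q)q_i - 103q_i.
First-order condition (treating rivals' output as given): 171 - 8q_i - 4·Σ_{j≠i} q_j = 0.
With identical firms every q_j equals q_i, so Σ_{j≠i} q_j = 2q_i and 171 = 16q_i, giving q_i = 171/16.
Price P = 274 - 4·(513/16) = 583/4.
Ionix's profit: (583/4 - 103)·(171/16) - 290 = 166.8906.

166.89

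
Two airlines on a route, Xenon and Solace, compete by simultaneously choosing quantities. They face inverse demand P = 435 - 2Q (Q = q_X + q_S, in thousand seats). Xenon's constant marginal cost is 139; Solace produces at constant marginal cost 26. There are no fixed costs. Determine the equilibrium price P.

Xenon's profit: π_X = (435 - 2Q)q_X - (139q_X). Setting ∂π_X/∂q_X = 0: 296 - 4q_X - 2(q_S) = 0.
Solace's profit: π_S = (435 - 2Q)q_S - (26q_S). Setting ∂π_S/∂q_S = 0: 409 - 4q_S - 2(q_X) = 0.
Rearranging gives the reaction functions q_X = (296 - 2q_S)/4 and q_S = (409 - 2q_X)/4.
Substituting one into the other gives q_X = 61/2 and q_S = 87.
Total output Q = 235/2, so price P = 435 - 2·(235/2) = 200.

200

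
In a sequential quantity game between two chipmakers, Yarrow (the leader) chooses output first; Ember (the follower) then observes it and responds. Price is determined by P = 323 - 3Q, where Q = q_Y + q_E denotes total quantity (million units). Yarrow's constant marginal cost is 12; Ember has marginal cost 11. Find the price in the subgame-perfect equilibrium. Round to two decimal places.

89.50

The follower Ember best-responds to any q_Y: π_E = (323 - 3Q)q_E - 11q_E.
Follower FOC: 312 - 3q_Y - 6q_E = 0, so q_E(q_Y) = (312 - 3q_Y)/6.
The leader anticipates this reaction. Substituting into P = 323 - 3Q gives P = 167 - (3/2)q_Y, so π_Y = (167 - (3/2)q_Y)q_Y - 12q_Y.
Leader FOC: 155 - 3q_Y = 0, so q_Y = 155/3.
Then q_E = (312 - 3·(155/3))/6 = 157/6.
Total output Q = 467/6, so price P = 323 - 3·(467/6) = 179/2.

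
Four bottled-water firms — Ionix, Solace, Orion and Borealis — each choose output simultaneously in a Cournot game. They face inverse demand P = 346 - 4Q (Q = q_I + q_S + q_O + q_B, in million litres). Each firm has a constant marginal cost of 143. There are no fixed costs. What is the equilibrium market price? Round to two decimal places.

183.60

A representative firm's profit is π_i = q_i(346 - 4Q) - 143q_i.
Setting ∂π_i/∂q_i = 0 with rivals' quantities fixed: 203 - 8q_i - 4·Σ_{j≠i} q_j = 0.
With identical firms every q_j equals q_i, so Σ_{j≠i} q_j = 3q_i and 203 = 20q_i, giving q_i = 203/20.
Total output Q = 203/5, so price P = 346 - 4·(203/5) = 918/5.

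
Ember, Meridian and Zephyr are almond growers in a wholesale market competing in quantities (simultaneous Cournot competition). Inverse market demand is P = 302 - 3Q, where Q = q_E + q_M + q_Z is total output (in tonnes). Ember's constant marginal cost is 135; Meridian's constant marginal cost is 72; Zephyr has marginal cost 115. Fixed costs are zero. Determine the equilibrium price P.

Ember's profit: π_E = (302 - 3Q)q_E - (135q_E). Setting ∂π_E/∂q_E = 0: 167 - 6q_E - 3(q_M + q_Z) = 0.
Meridian's first-order condition: 230 - 6q_M - 3(q_E + q_Z) = 0.
Zephyr's first-order condition: 187 - 6q_Z - 3(q_E + q_M) = 0.
Adding the 3 conditions: 584 − 6Q − 6Q = 0, i.e. Q = 146/3.
Back-substituting: q_E = (167 − 146)/3 = 7, q_M = (230 − 146)/3 = 28, q_Z = (187 − 146)/3 = 41/3.
Total output Q = 146/3, so price P = 302 - 3·(146/3) = 156.

156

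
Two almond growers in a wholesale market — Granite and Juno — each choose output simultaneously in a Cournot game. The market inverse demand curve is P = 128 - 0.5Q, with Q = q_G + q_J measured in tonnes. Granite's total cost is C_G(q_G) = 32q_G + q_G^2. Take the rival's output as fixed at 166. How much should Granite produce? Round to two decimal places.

4.33

With the rival's output fixed at 166, Granite's profit is π_G = (128 - (1/2)·166 - (1/2)q_G)q_G - (32q_G + q_G²) = (45 - (1/2)q_G)q_G - (32q_G + q_G²).
∂π_G/∂q_G = 13 - 3q_G = 0, so q_G = 13/3.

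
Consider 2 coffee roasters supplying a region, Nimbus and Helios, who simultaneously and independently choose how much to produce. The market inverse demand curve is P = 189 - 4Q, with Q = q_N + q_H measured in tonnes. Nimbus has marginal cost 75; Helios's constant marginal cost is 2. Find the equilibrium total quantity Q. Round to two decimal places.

25.08

Nimbus's profit: π_N = (189 - 4Q)q_N - (75q_N). Setting ∂π_N/∂q_N = 0: 114 - 8q_N - 4(q_H) = 0.
Helios's first-order condition: 187 - 8q_H - 4(q_N) = 0.
So q_N = (114 - 4q_H)/8 and q_H = (187 - 4q_N)/8.
Solving the pair: q_N = 41/12, q_H = 65/3.
Total output Q = 41/12 + 65/3 = 301/12.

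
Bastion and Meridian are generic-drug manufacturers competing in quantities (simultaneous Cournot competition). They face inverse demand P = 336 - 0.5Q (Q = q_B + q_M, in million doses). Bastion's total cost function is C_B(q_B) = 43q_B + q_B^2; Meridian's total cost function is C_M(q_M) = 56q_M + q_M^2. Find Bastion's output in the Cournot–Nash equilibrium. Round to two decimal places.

Bastion's profit: π_B = (336 - 0.5Q)q_B - (43q_B + q_B²). Setting ∂π_B/∂q_B = 0: 293 - 3q_B - (1/2)(q_M) = 0.
Meridian's profit: π_M = (336 - 0.5Q)q_M - (56q_M + q_M²). Setting ∂π_M/∂q_M = 0: 280 - 3q_M - (1/2)(q_B) = 0.
So q_B = (293 - (1/2)q_M)/3 and q_M = (280 - (1/2)q_B)/3.
Solving the pair: q_B = 84.4571, q_M = 79.2571.

84.46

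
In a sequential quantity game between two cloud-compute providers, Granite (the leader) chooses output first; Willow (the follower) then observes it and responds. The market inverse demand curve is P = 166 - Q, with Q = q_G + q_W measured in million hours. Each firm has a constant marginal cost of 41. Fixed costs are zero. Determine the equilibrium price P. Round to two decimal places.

Solve by backward induction. Given q_G, the follower Willow maximises π_W = (166 - q_G - q_W)q_W - 41q_W.
∂π_W/∂q_W = 125 - q_G - 2q_W = 0 gives the reaction function q_W = (125 - q_G)/2.
Granite substitutes q_W(q_G) into its own profit: π_G = q_G(166 - q_G - (125 - q_G)/2) - 41q_G = (207/2 - (1/2)q_G)q_G - 41q_G.
Maximising: ∂π_G/∂q_G = 125/2 - q_G = 0, giving q_G = 125/2.
Then q_W = (125 - 125/2)/2 = 125/4.
Total output Q = 375/4, so price P = 166 - 375/4 = 289/4.

72.25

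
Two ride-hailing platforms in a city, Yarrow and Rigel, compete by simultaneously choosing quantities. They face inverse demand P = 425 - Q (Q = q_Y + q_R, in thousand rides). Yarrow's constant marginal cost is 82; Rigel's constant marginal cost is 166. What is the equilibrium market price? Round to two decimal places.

224.33

Yarrow's profit: π_Y = (425 - Q)q_Y - (82q_Y). Setting ∂π_Y/∂q_Y = 0: 343 - 2q_Y - (q_R) = 0.
Rigel's first-order condition: 259 - 2q_R - (q_Y) = 0.
Best responses: q_Y = (343 - q_R)/2, q_R = (259 - q_Y)/2.
Substituting one into the other gives q_Y = 427/3 and q_R = 175/3.
Total output Q = 602/3, so price P = 425 - 602/3 = 673/3.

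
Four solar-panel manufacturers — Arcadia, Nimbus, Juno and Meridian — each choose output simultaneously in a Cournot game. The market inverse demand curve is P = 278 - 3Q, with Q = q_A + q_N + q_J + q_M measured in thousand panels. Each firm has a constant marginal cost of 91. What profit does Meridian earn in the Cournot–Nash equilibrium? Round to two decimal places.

466.25

Each firm earns π_i = (278 - 3Q)q_i - 91q_i.
Setting ∂π_i/∂q_i = 0 with rivals' quantities fixed: 187 - 6q_i - 3·Σ_{j≠i} q_j = 0.
With identical firms every q_j equals q_i, so Σ_{j≠i} q_j = 3q_i and 187 = 15q_i, giving q_i = 187/15.
Price P = 278 - 3·(748/15) = 642/5.
Meridian's profit: (642/5 - 91)·(187/15) = 466.2533.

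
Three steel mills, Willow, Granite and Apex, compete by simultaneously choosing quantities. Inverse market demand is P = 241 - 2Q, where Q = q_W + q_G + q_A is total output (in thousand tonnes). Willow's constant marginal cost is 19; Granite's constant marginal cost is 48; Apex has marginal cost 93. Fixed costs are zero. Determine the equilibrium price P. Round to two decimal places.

100.25

Willow's profit: π_W = (241 - 2Q)q_W - (19q_W). Setting ∂π_W/∂q_W = 0: 222 - 4q_W - 2(q_G + q_A) = 0.
Granite's first-order condition: 193 - 4q_G - 2(q_W + q_A) = 0.
Apex's profit: π_A = (241 - 2Q)q_A - (93q_A). Setting ∂π_A/∂q_A = 0: 148 - 4q_A - 2(q_W + q_G) = 0.
Summing all 3 equations gives 563 − 8Q = 0, hence Q = 563/8.
Back-substituting: q_W = (222 − 563/4)/2 = 325/8, q_G = (193 − 563/4)/2 = 209/8, q_A = (148 − 563/4)/2 = 29/8.
Total output Q = 563/8, so price P = 241 - 2·(563/8) = 401/4.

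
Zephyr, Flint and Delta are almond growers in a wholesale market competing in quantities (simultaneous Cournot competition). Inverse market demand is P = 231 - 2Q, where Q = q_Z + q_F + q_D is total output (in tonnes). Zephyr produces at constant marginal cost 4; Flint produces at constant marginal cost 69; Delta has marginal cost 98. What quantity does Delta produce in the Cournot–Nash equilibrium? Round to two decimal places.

Zephyr's profit: π_Z = (231 - 2Q)q_Z - (4q_Z). Setting ∂π_Z/∂q_Z = 0: 227 - 4q_Z - 2(q_F + q_D) = 0.
Flint's profit: π_F = (231 - 2Q)q_F - (69q_F). Setting ∂π_F/∂q_F = 0: 162 - 4q_F - 2(q_Z + q_D) = 0.
Delta's first-order condition: 133 - 4q_D - 2(q_Z + q_F) = 0.
Summing all 3 equations gives 522 − 8Q = 0, hence Q = 261/4.
Back-substituting: q_Z = (227 − 261/2)/2 = 193/4, q_F = (162 − 261/2)/2 = 63/4, q_D = (133 − 261/2)/2 = 5/4.

1.25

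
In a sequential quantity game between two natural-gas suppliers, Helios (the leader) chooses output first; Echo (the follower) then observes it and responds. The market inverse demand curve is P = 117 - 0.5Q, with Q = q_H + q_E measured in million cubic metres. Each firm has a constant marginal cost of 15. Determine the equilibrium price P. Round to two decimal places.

40.50

Solve by backward induction. Given q_H, the follower Echo maximises π_E = (117 - (1/2)q_H - (1/2)q_E)q_E - 15q_E.
∂π_E/∂q_E = 102 - (1/2)q_H - q_E = 0 gives the reaction function q_E = (102 - (1/2)q_H).
The leader anticipates this reaction. Substituting into P = 117 - 0.5Q gives P = 66 - (1/4)q_H, so π_H = (66 - (1/4)q_H)q_H - 15q_H.
Maximising: ∂π_H/∂q_H = 51 - (1/2)q_H = 0, giving q_H = 102.
Then q_E = (102 - (1/2)·102) = 51.
Total output Q = 153, so price P = 117 - (1/2)·153 = 81/2.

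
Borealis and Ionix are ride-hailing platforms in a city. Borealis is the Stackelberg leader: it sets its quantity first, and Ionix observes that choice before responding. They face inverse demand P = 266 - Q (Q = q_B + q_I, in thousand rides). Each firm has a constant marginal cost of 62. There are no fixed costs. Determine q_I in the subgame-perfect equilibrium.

The follower Ionix best-responds to any q_B: π_I = (266 - Q)q_I - 62q_I.
∂π_I/∂q_I = 204 - q_B - 2q_I = 0 gives the reaction function q_I = (204 - q_B)/2.
Borealis substitutes q_I(q_B) into its own profit: π_B = q_B(266 - q_B - (204 - q_B)/2) - 62q_B = (164 - (1/2)q_B)q_B - 62q_B.
Maximising: ∂π_B/∂q_B = 102 - q_B = 0, giving q_B = 102.
Then q_I = (204 - 102)/2 = 51.

51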